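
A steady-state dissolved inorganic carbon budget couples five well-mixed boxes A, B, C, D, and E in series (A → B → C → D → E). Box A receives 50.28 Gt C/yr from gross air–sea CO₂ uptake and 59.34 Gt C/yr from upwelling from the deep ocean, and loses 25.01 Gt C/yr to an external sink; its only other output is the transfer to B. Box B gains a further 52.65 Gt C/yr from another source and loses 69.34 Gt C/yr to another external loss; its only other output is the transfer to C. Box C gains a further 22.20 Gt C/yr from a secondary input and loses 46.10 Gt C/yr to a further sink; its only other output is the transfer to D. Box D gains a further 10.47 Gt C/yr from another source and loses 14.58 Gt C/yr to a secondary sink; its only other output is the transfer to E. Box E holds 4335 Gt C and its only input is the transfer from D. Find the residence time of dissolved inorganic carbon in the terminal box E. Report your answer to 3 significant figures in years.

Box A: F(A→B) = (50.28 + 59.34) − 25.01 = 84.610 Gt C/yr.
Box B: F(B→C) = (84.610 + 52.65) − 69.34 = 67.920 Gt C/yr.
Box C: F(C→D) = (67.920 + 22.20) − 46.10 = 44.020 Gt C/yr.
Box D: F(D→E) = (44.020 + 10.47) − 14.58 = 39.910 Gt C/yr.
Box E throughput = its input = 39.910 Gt C/yr; τ = 4335 / 39.910 = 108.6 yr.

109 yr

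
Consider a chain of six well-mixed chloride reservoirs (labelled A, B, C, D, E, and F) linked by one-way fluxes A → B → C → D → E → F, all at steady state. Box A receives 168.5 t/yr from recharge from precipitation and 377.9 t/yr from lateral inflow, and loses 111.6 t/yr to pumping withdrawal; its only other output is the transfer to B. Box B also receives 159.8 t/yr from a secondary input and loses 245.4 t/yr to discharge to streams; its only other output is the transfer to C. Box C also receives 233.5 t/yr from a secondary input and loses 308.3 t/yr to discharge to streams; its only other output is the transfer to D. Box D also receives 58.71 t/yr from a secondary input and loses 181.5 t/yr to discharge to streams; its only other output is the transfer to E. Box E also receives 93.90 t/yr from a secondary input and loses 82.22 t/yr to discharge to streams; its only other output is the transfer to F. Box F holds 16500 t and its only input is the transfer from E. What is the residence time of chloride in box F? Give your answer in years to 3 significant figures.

101 yr

Box A: F(A→B) = (168.5 + 377.9) − 111.6 = 434.80 t/yr.
Box B: F(B→C) = (434.80 + 159.8) − 245.4 = 349.20 t/yr.
Box C: F(C→D) = (349.20 + 233.5) − 308.3 = 274.40 t/yr.
Box D: F(D→E) = (274.40 + 58.71) − 181.5 = 151.61 t/yr.
Box E: F(E→F) = (151.61 + 93.90) − 82.22 = 163.29 t/yr.
Box F throughput = its input = 163.29 t/yr; τ = 16500 / 163.29 = 101.0 yr.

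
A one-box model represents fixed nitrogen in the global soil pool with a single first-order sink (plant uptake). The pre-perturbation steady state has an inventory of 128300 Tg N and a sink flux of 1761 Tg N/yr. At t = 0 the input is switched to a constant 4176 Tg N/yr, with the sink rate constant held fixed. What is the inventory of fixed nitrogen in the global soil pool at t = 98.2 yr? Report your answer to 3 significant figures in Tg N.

τ = M₀/F₀ = 128300/1761 = 72.86 yr; rate constant k = 1/τ.
New steady state M_∞ = F₁/k = F₁·τ = 4176 × 72.86 = 304250 Tg N.
M(t) = M_∞ + (M₀ − M_∞)·e^(−t/τ); t/τ = 98.2/72.86 = 1.348, so e^(−t/τ) = 0.2598.
M(t) = 304250 − 175900 × 0.2598 = 258540 Tg N.

259000 Tg N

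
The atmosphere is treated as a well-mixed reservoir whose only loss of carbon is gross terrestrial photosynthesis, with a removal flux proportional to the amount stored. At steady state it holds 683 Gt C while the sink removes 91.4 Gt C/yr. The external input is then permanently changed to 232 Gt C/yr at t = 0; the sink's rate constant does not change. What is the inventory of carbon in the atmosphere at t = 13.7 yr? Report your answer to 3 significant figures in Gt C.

1570 Gt C

The sink rate constant is k = F₀/M₀ = 91.4/683 = 0.1338 yr⁻¹.
Solving dM/dt = F₁ − kM with M(0) = M₀ gives M(t) = F₁/k + (M₀ − F₁/k)·e^(−kt).
F₁/k = 232/0.1338 = 1733.7 Gt C; kt = 0.1338 × 13.7 = 1.833, e^(−kt) = 0.1599.
M(13.7) = 1733.7 + (683 − 1733.7) × 0.1599 = 1733.7 − 168.0 = 1565.7 Gt C.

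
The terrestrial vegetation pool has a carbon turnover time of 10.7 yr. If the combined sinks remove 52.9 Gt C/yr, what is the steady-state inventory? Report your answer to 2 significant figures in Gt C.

570 Gt C

τ = M/F ⇒ M = τ × F = 10.7 × 52.9 = 566.0 Gt C.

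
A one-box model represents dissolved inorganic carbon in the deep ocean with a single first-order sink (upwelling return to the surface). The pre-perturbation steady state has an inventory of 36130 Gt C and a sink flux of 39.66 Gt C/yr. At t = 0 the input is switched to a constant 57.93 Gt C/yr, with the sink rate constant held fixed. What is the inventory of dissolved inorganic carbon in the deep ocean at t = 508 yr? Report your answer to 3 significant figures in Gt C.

Residence time τ = M₀/F₀ = 911.0 yr. The eventual steady state is M_∞ = M₀·(F₁/F₀) = 36130 × 57.93/39.66 = 52774 Gt C.
The anomaly ΔM(t) = M(t) − M_∞ decays as ΔM₀·e^(−t/τ) with ΔM₀ = 36130 − 52774 = −16640 Gt C.
At t = 508 yr, e^(−t/τ) = e^(−0.5576) = 0.5726, so ΔM = −9530 Gt C and M = 52774 − 9530 = 43244 Gt C.

43200 Gt C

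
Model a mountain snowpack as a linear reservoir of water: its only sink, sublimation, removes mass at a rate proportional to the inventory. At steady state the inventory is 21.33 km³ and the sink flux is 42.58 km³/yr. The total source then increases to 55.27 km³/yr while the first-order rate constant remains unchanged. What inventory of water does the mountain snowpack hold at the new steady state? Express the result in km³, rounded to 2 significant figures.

Rate constant k = F/M = 42.58 / 21.33 = 1.996 yr⁻¹.
At the new steady state, source = k·M_new ⇒ M_new = 55.27 / 1.996 = 27.69 km³.
(Equivalently M_new = M × F_new/F_old = 21.33 × 55.27/42.58.)

28 km³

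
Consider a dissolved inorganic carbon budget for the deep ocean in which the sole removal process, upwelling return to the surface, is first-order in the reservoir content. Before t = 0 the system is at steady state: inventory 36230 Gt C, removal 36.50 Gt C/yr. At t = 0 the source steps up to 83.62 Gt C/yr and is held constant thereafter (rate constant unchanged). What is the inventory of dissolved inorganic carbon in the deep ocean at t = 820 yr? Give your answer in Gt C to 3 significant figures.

62500 Gt C

Residence time τ = M₀/F₀ = 992.6 yr. The eventual steady state is M_∞ = M₀·(F₁/F₀) = 36230 × 83.62/36.50 = 83001 Gt C.
The anomaly ΔM(t) = M(t) − M_∞ decays as ΔM₀·e^(−t/τ) with ΔM₀ = 36230 − 83001 = −46770 Gt C.
At t = 820 yr, e^(−t/τ) = e^(−0.8261) = 0.4377, so ΔM = −20470 Gt C and M = 83001 − 20470 = 62527 Gt C.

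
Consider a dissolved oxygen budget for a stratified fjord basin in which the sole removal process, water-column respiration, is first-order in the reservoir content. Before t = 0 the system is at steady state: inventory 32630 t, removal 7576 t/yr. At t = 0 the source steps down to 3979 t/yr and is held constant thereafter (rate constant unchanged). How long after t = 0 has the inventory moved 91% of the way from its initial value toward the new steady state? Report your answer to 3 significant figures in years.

τ = M₀/F₀ = 32630/7576 = 4.307 yr.
The remaining gap fraction is e^(−t/τ); 91% covered ⇒ e^(−t/τ) = 0.0900.
t = −τ ln(0.0900) = 4.307 × 2.408 = 10.37 yr.

10.4 yr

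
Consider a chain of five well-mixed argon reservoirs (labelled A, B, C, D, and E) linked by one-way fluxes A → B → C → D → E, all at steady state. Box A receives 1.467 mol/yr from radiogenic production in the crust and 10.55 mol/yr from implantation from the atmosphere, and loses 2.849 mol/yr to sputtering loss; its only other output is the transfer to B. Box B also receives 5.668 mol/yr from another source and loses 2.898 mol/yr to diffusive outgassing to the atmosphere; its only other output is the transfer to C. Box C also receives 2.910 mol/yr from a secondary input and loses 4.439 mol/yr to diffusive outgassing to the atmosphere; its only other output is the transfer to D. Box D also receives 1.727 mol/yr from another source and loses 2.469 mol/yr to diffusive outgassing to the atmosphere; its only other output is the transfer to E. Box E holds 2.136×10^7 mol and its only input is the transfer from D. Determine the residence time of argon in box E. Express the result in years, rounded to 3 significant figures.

2.21×10^6 yr

Box A: F(A→B) = (1.467 + 10.55) − 2.849 = 9.1680 mol/yr.
Box B: F(B→C) = (9.1680 + 5.668) − 2.898 = 11.938 mol/yr.
Box C: F(C→D) = (11.938 + 2.910) − 4.439 = 10.409 mol/yr.
Box D: F(D→E) = (10.409 + 1.727) − 2.469 = 9.6670 mol/yr.
Box E throughput = its input = 9.6670 mol/yr; τ = 2.136×10^7 / 9.6670 = 2.210×10^6 yr.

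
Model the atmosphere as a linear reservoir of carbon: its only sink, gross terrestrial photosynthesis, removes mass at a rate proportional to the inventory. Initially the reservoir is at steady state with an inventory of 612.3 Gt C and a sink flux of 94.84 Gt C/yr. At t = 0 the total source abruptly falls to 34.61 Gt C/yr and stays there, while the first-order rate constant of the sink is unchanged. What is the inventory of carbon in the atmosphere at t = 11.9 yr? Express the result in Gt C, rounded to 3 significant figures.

285 Gt C

τ = M₀/F₀ = 612.3/94.84 = 6.456 yr; rate constant k = 1/τ.
New steady state M_∞ = F₁/k = F₁·τ = 34.61 × 6.456 = 223.45 Gt C.
M(t) = M_∞ + (M₀ − M_∞)·e^(−t/τ); t/τ = 11.9/6.456 = 1.843, so e^(−t/τ) = 0.1583.
M(t) = 223.45 + 388.9 × 0.1583 = 285.01 Gt C.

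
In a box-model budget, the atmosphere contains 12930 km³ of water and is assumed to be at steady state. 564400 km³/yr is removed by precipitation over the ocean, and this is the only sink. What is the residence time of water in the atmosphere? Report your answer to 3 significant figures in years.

τ = M / F = 12930 / 564400 = 0.02291 yr.

0.0229 yr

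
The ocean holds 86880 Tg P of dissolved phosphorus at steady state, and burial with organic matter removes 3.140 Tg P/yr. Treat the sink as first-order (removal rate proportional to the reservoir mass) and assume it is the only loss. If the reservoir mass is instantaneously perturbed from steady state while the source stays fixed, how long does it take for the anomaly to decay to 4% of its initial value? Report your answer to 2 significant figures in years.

For a linear reservoir the anomaly decays as exp(−t/τ) with τ = M/F = 86880/3.140 = 27670 yr.
exp(−t/τ) = 0.04 ⇒ t = −τ ln(0.04) = 27670 × 3.219 = 89060 yr.

89000 yr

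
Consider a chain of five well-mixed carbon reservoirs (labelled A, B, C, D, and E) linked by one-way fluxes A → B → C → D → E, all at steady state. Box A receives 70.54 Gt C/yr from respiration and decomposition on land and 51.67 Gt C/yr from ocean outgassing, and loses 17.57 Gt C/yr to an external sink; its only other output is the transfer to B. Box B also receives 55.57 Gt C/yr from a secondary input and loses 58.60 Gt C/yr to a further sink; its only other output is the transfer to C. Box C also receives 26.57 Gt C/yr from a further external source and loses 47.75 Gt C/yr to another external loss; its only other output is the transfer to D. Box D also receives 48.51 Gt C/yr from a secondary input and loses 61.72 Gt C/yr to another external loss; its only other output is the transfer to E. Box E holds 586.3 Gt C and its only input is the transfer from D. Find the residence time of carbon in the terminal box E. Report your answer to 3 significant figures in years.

8.72 yr

Box A: F(A→B) = (70.54 + 51.67) − 17.57 = 104.64 Gt C/yr.
Box B: F(B→C) = (104.64 + 55.57) − 58.60 = 101.61 Gt C/yr.
Box C: F(C→D) = (101.61 + 26.57) − 47.75 = 80.430 Gt C/yr.
Box D: F(D→E) = (80.430 + 48.51) − 61.72 = 67.220 Gt C/yr.
Box E throughput = its input = 67.220 Gt C/yr; τ = 586.3 / 67.220 = 8.722 yr.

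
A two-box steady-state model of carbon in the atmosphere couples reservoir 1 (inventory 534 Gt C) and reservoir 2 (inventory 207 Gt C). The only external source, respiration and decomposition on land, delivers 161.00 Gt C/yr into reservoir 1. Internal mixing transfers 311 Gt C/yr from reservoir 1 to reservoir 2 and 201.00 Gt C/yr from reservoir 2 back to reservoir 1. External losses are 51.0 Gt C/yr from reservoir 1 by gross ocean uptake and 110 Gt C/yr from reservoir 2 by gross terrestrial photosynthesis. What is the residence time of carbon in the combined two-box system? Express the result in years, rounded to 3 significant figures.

4.60 yr

Residence time in the combined system uses the total inventory and the total *external* removal — internal exchanges between the two boxes cancel.
M_total = 534 + 207 = 741.00 Gt C.
ΣF_external_out = 51.0 + 110 = 161.00 Gt C/yr.
τ = M_total / ΣF_ext = 741.00 / 161.00 = 4.602 yr.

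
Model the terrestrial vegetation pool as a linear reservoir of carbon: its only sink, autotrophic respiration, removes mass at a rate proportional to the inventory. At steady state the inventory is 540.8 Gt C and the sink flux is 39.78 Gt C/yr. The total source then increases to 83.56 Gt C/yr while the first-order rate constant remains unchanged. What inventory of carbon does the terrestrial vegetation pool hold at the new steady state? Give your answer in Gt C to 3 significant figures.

Rate constant k = F/M = 39.78 / 540.8 = 0.07356 yr⁻¹.
At the new steady state, source = k·M_new ⇒ M_new = 83.56 / 0.07356 = 1136 Gt C.
(Equivalently M_new = M × F_new/F_old = 540.8 × 83.56/39.78.)

1140 Gt C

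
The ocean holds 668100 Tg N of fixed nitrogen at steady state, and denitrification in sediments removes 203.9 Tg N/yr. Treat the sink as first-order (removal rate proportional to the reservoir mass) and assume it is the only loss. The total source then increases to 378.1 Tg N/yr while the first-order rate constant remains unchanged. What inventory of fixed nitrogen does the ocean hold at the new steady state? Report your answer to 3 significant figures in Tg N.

1.24×10^6 Tg N

Rate constant k = F/M = 203.9 / 668100 = 0.0003052 yr⁻¹.
At the new steady state, source = k·M_new ⇒ M_new = 378.1 / 0.0003052 = 1.239×10^6 Tg N.
(Equivalently M_new = M × F_new/F_old = 668100 × 378.1/203.9.)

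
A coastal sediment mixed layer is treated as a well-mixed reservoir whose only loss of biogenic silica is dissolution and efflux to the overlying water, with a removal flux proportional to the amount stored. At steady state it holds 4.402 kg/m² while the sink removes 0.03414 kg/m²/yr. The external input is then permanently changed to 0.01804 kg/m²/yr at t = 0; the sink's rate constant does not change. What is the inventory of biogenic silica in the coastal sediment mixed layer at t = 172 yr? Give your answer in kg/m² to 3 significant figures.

τ = M₀/F₀ = 4.402/0.03414 = 128.9 yr; rate constant k = 1/τ.
New steady state M_∞ = F₁/k = F₁·τ = 0.01804 × 128.9 = 2.3261 kg/m².
M(t) = M_∞ + (M₀ − M_∞)·e^(−t/τ); t/τ = 172/128.9 = 1.334, so e^(−t/τ) = 0.2634.
M(t) = 2.3261 + 2.076 × 0.2634 = 2.8729 kg/m².

2.87 kg/m²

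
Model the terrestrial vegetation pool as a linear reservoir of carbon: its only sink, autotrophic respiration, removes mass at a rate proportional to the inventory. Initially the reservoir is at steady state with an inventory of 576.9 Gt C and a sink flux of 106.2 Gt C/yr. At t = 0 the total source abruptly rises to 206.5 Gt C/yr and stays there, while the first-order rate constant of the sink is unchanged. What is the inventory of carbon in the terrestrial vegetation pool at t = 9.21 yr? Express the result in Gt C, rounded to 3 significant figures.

The sink rate constant is k = F₀/M₀ = 106.2/576.9 = 0.1841 yr⁻¹.
Solving dM/dt = F₁ − kM with M(0) = M₀ gives M(t) = F₁/k + (M₀ − F₁/k)·e^(−kt).
F₁/k = 206.5/0.1841 = 1121.7 Gt C; kt = 0.1841 × 9.21 = 1.695, e^(−kt) = 0.1835.
M(9.21) = 1121.7 + (576.9 − 1121.7) × 0.1835 = 1121.7 − 99.99 = 1021.8 Gt C.

1020 Gt C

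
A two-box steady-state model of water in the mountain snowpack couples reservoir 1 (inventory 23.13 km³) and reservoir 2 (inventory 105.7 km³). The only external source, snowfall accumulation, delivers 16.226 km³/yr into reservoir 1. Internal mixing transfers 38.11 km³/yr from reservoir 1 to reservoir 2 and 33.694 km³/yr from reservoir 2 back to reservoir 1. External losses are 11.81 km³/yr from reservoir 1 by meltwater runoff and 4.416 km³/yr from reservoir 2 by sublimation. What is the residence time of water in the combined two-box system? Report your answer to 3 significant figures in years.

Residence time in the combined system uses the total inventory and the total *external* removal — internal exchanges between the two boxes cancel.
M_total = 23.13 + 105.7 = 128.83 km³.
ΣF_external_out = 11.81 + 4.416 = 16.226 km³/yr.
τ = M_total / ΣF_ext = 128.83 / 16.226 = 7.940 yr.

7.94 yr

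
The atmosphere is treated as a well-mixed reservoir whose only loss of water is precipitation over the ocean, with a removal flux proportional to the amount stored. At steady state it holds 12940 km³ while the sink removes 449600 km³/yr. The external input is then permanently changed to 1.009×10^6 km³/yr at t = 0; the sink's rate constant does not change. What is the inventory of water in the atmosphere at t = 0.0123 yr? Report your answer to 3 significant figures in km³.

Residence time τ = M₀/F₀ = 0.02878 yr. The eventual steady state is M_∞ = M₀·(F₁/F₀) = 12940 × 1.009×10^6/449600 = 29040 km³.
The anomaly ΔM(t) = M(t) − M_∞ decays as ΔM₀·e^(−t/τ) with ΔM₀ = 12940 − 29040 = −16100 km³.
At t = 0.0123 yr, e^(−t/τ) = e^(−0.4274) = 0.6522, so ΔM = −10500 km³ and M = 29040 − 10500 = 18539 km³.

18500 km³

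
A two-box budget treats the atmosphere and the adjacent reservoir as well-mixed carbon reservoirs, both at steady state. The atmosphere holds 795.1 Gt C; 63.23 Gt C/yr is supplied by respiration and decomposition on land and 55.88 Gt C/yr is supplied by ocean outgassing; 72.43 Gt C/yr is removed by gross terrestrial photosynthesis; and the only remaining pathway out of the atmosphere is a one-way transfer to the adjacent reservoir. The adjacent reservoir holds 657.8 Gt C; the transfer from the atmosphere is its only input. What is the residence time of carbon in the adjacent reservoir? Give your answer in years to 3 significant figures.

14.1 yr

Balance the atmosphere: ΣF_in = 63.23 + 55.88 = 119.11 Gt C/yr.
Transfer to the adjacent reservoir = ΣF_in − (72.43) = 46.680 Gt C/yr.
At steady state the output of the adjacent reservoir equals its input, 46.680 Gt C/yr.
τ = M / F = 657.8 / 46.680 = 14.09 yr.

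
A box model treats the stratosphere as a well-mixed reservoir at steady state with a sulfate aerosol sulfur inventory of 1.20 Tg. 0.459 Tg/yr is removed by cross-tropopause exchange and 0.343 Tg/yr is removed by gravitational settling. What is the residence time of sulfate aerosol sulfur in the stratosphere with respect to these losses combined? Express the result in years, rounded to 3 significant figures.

Total removal = 0.4590 + 0.3430 = 0.80200 Tg/yr.
τ = M / ΣF_out = 1.20 / 0.80200 = 1.496 yr.

1.50 yr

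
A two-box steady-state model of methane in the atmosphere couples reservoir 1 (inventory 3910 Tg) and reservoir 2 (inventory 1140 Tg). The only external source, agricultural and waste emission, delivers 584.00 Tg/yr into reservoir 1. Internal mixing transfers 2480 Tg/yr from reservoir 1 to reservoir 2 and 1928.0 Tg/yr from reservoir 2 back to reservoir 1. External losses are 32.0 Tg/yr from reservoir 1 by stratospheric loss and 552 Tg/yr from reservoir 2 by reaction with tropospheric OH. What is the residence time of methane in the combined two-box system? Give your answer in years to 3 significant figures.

Treat the two boxes together as one reservoir: the mixing fluxes between them are internal recycling, so τ = ΣM / Σ(external losses).
M_total = 3910 + 1140 = 5050.0 Tg.
ΣF_external_out = 32.0 + 552 = 584.00 Tg/yr.
τ = M_total / ΣF_ext = 5050.0 / 584.00 = 8.647 yr.

8.65 yr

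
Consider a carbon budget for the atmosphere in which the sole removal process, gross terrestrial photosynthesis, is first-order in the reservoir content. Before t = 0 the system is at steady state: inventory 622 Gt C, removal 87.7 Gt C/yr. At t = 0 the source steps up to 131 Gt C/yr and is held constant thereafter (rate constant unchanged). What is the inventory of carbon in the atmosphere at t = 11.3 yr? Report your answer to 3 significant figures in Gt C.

Residence time τ = M₀/F₀ = 7.092 yr. The eventual steady state is M_∞ = M₀·(F₁/F₀) = 622 × 131/87.7 = 929.10 Gt C.
The anomaly ΔM(t) = M(t) − M_∞ decays as ΔM₀·e^(−t/τ) with ΔM₀ = 622 − 929.10 = −307.1 Gt C.
At t = 11.3 yr, e^(−t/τ) = e^(−1.593) = 0.2033, so ΔM = −62.42 Gt C and M = 929.10 − 62.42 = 866.68 Gt C.

867 Gt C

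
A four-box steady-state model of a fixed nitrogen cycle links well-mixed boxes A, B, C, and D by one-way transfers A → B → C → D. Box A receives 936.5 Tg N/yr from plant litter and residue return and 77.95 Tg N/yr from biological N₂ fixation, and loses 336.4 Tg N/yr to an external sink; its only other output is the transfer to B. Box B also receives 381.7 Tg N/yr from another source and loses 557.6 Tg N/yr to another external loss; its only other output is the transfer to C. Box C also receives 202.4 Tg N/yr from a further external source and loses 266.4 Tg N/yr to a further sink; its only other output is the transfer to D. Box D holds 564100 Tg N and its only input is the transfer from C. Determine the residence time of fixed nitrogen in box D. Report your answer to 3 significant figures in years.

1290 yr

Box A: F(A→B) = (936.5 + 77.95) − 336.4 = 678.05 Tg N/yr.
Box B: F(B→C) = (678.05 + 381.7) − 557.6 = 502.15 Tg N/yr.
Box C: F(C→D) = (502.15 + 202.4) − 266.4 = 438.15 Tg N/yr.
Box D throughput = its input = 438.15 Tg N/yr; τ = 564100 / 438.15 = 1287 yr.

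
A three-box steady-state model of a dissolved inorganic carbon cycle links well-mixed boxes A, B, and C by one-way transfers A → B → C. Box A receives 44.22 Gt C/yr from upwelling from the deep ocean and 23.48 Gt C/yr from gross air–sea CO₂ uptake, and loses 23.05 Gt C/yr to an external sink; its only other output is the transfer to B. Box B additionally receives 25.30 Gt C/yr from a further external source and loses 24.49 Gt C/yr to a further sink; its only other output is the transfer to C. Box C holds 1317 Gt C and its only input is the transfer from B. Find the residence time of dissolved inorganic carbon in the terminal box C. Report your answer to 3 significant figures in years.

Box A: F(A→B) = (44.22 + 23.48) − 23.05 = 44.650 Gt C/yr.
Box B: F(B→C) = (44.650 + 25.30) − 24.49 = 45.460 Gt C/yr.
Box C throughput = its input = 45.460 Gt C/yr; τ = 1317 / 45.460 = 28.97 yr.

29.0 yr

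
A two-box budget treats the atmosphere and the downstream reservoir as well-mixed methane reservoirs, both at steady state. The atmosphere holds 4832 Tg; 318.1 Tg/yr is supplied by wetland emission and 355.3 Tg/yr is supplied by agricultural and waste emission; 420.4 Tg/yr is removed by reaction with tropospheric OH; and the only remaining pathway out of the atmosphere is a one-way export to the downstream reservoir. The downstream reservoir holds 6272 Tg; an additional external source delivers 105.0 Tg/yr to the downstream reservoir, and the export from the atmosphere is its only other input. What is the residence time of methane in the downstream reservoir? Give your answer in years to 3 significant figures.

17.5 yr

Balance the atmosphere: ΣF_in = 318.1 + 355.3 = 673.40 Tg/yr.
Export to the downstream reservoir = ΣF_in − (420.4) = 253.00 Tg/yr.
Total input to the downstream reservoir = 253.00 + 105.0 = 358.00 Tg/yr; at steady state this equals its total output.
τ = M / F = 6272 / 358.00 = 17.52 yr.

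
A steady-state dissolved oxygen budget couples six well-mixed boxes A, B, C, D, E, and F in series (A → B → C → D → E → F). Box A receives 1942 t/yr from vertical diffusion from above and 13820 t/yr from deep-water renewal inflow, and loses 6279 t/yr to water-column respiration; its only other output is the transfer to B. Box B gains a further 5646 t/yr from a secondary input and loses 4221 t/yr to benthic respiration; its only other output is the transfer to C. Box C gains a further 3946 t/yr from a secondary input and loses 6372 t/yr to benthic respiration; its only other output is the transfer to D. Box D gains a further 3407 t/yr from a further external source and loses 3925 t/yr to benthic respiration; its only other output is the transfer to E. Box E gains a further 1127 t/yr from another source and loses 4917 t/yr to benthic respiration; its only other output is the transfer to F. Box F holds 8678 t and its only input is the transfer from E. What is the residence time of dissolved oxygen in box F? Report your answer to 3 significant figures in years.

Box A: F(A→B) = (1942 + 13820) − 6279 = 9483.0 t/yr.
Box B: F(B→C) = (9483.0 + 5646) − 4221 = 10908 t/yr.
Box C: F(C→D) = (10908 + 3946) − 6372 = 8482.0 t/yr.
Box D: F(D→E) = (8482.0 + 3407) − 3925 = 7964.0 t/yr.
Box E: F(E→F) = (7964.0 + 1127) − 4917 = 4174.0 t/yr.
Box F throughput = its input = 4174.0 t/yr; τ = 8678 / 4174.0 = 2.079 yr.

2.08 yr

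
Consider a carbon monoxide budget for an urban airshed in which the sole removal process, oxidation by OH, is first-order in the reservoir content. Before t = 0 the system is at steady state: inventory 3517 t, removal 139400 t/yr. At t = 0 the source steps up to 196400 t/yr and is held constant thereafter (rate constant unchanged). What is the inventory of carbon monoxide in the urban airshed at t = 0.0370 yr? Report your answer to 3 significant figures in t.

Residence time τ = M₀/F₀ = 0.02523 yr. The eventual steady state is M_∞ = M₀·(F₁/F₀) = 3517 × 196400/139400 = 4955.1 t.
The anomaly ΔM(t) = M(t) − M_∞ decays as ΔM₀·e^(−t/τ) with ΔM₀ = 3517 − 4955.1 = −1438 t.
At t = 0.0370 yr, e^(−t/τ) = e^(−1.467) = 0.2307, so ΔM = −331.8 t and M = 4955.1 − 331.8 = 4623.3 t.

4620 t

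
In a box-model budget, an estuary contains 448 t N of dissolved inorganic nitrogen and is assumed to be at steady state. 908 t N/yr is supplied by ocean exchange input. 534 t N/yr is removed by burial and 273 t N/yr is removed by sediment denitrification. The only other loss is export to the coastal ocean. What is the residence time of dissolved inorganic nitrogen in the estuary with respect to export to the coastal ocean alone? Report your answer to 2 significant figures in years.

4.4 yr

At steady state ΣF_in = ΣF_out.
ΣF_in = 908.00 t N/yr.
Export to the coastal ocean flux = ΣF_in − (534 + 273) = 908.00 − 807.0 = 101.0 t N/yr.
τ = M / F = 448 / 101.0 = 4.436 yr.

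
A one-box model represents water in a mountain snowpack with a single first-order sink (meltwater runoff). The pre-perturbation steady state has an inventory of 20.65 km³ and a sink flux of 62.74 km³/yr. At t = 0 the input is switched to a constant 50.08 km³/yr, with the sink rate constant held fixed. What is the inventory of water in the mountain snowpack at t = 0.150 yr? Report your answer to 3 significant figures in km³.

Residence time τ = M₀/F₀ = 0.3291 yr. The eventual steady state is M_∞ = M₀·(F₁/F₀) = 20.65 × 50.08/62.74 = 16.483 km³.
The anomaly ΔM(t) = M(t) − M_∞ decays as ΔM₀·e^(−t/τ) with ΔM₀ = 20.65 − 16.483 = 4.167 km³.
At t = 0.150 yr, e^(−t/τ) = e^(−0.4557) = 0.6340, so ΔM = 2.642 km³ and M = 16.483 + 2.642 = 19.125 km³.

19.1 km³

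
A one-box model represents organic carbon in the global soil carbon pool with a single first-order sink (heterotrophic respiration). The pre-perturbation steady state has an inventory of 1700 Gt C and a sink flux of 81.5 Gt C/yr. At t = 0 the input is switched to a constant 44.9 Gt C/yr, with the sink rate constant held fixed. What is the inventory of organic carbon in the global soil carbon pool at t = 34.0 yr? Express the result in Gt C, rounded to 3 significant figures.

1090 Gt C

τ = M₀/F₀ = 1700/81.5 = 20.86 yr; rate constant k = 1/τ.
New steady state M_∞ = F₁/k = F₁·τ = 44.9 × 20.86 = 936.56 Gt C.
M(t) = M_∞ + (M₀ − M_∞)·e^(−t/τ); t/τ = 34.0/20.86 = 1.630, so e^(−t/τ) = 0.1959.
M(t) = 936.56 + 763.4 × 0.1959 = 1086.1 Gt C.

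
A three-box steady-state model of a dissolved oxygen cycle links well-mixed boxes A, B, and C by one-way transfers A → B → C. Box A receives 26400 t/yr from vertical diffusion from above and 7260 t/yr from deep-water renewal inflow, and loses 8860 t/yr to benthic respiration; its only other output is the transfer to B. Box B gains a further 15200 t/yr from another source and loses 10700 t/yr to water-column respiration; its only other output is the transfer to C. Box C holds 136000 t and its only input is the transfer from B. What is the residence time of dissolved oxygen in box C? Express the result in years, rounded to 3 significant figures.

4.64 yr

Box A: F(A→B) = (26400 + 7260) − 8860 = 24800 t/yr.
Box B: F(B→C) = (24800 + 15200) − 10700 = 29300 t/yr.
Box C throughput = its input = 29300 t/yr; τ = 136000 / 29300 = 4.642 yr.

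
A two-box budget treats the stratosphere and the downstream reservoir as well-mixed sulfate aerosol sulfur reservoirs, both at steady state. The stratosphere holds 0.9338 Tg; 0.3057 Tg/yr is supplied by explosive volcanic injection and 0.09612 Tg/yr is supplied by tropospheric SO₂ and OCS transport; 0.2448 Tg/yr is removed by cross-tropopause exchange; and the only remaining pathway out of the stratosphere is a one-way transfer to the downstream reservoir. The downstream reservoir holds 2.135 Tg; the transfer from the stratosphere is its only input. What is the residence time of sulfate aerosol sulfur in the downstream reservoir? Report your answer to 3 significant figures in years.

Balance the stratosphere: ΣF_in = 0.3057 + 0.09612 = 0.40182 Tg/yr.
Transfer to the downstream reservoir = ΣF_in − (0.2448) = 0.15702 Tg/yr.
At steady state the output of the downstream reservoir equals its input, 0.15702 Tg/yr.
τ = M / F = 2.135 / 0.15702 = 13.60 yr.

13.6 yr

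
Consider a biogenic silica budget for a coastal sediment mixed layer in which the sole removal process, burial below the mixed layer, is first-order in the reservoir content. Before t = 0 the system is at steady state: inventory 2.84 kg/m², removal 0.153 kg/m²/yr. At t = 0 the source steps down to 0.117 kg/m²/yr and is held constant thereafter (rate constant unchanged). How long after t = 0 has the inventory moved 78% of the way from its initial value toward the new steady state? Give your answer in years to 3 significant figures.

28.1 yr

τ = M₀/F₀ = 2.84/0.153 = 18.56 yr.
The remaining gap fraction is e^(−t/τ); 78% covered ⇒ e^(−t/τ) = 0.220.
t = −τ ln(0.220) = 18.56 × 1.514 = 28.11 yr.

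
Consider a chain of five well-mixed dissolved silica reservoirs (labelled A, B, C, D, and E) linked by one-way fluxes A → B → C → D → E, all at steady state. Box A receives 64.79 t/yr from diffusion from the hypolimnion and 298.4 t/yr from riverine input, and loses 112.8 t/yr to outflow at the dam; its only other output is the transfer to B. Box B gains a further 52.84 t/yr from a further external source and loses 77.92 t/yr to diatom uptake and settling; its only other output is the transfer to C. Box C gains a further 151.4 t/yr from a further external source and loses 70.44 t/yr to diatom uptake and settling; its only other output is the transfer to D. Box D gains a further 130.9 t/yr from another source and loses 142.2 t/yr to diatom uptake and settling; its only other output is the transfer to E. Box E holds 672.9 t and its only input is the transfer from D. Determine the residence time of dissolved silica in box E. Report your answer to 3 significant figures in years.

Box A: F(A→B) = (64.79 + 298.4) − 112.8 = 250.39 t/yr.
Box B: F(B→C) = (250.39 + 52.84) − 77.92 = 225.31 t/yr.
Box C: F(C→D) = (225.31 + 151.4) − 70.44 = 306.27 t/yr.
Box D: F(D→E) = (306.27 + 130.9) − 142.2 = 294.97 t/yr.
Box E throughput = its input = 294.97 t/yr; τ = 672.9 / 294.97 = 2.281 yr.

2.28 yr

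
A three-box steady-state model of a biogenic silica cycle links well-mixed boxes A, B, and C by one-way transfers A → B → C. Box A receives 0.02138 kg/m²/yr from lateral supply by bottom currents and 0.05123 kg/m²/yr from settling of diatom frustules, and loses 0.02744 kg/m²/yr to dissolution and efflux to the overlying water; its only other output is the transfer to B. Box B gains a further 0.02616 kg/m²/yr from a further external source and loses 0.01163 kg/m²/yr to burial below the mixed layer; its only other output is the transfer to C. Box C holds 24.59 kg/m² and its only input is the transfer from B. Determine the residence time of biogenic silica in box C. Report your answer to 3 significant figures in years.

412 yr

Box A: F(A→B) = (0.02138 + 0.05123) − 0.02744 = 0.045170 kg/m²/yr.
Box B: F(B→C) = (0.045170 + 0.02616) − 0.01163 = 0.059700 kg/m²/yr.
Box C throughput = its input = 0.059700 kg/m²/yr; τ = 24.59 / 0.059700 = 411.9 yr.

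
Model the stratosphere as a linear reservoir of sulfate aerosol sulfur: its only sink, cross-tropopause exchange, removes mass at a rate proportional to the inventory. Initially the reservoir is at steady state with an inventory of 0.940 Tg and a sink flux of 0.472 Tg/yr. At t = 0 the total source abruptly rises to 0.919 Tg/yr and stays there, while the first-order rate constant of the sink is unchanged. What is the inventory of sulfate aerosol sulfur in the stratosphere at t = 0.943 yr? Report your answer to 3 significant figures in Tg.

Residence time τ = M₀/F₀ = 1.992 yr. The eventual steady state is M_∞ = M₀·(F₁/F₀) = 0.940 × 0.919/0.472 = 1.8302 Tg.
The anomaly ΔM(t) = M(t) − M_∞ decays as ΔM₀·e^(−t/τ) with ΔM₀ = 0.940 − 1.8302 = −0.8902 Tg.
At t = 0.943 yr, e^(−t/τ) = e^(−0.4735) = 0.6228, so ΔM = −0.5544 Tg and M = 1.8302 − 0.5544 = 1.2758 Tg.

1.28 Tg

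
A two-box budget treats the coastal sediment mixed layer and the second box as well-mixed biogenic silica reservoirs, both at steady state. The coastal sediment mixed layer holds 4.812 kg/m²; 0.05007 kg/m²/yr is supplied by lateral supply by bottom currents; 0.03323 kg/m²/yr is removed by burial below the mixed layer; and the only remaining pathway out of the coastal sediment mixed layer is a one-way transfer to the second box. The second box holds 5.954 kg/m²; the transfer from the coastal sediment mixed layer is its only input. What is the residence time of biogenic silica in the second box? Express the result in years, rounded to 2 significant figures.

Balance the coastal sediment mixed layer: ΣF_in = 0.050070 kg/m²/yr.
Transfer to the second box = ΣF_in − (0.03323) = 0.016840 kg/m²/yr.
At steady state the output of the second box equals its input, 0.016840 kg/m²/yr.
τ = M / F = 5.954 / 0.016840 = 353.6 yr.

350 yr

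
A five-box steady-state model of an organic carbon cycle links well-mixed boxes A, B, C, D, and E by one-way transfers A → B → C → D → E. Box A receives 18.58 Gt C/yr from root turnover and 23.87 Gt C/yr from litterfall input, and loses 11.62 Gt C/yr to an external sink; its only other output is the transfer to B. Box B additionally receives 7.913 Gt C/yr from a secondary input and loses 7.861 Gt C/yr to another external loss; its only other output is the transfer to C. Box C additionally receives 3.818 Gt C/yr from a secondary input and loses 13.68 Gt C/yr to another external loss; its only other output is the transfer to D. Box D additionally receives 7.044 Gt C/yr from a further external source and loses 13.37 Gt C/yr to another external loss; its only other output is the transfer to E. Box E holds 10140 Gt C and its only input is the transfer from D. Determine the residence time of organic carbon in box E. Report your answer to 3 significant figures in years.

Box A: F(A→B) = (18.58 + 23.87) − 11.62 = 30.830 Gt C/yr.
Box B: F(B→C) = (30.830 + 7.913) − 7.861 = 30.882 Gt C/yr.
Box C: F(C→D) = (30.882 + 3.818) − 13.68 = 21.020 Gt C/yr.
Box D: F(D→E) = (21.020 + 7.044) − 13.37 = 14.694 Gt C/yr.
Box E throughput = its input = 14.694 Gt C/yr; τ = 10140 / 14.694 = 690.1 yr.

690 yr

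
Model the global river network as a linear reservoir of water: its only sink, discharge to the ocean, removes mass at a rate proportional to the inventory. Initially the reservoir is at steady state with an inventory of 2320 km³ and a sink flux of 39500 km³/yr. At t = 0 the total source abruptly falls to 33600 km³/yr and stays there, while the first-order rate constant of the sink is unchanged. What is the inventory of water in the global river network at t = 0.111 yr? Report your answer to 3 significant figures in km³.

The sink rate constant is k = F₀/M₀ = 39500/2320 = 17.03 yr⁻¹.
Solving dM/dt = F₁ − kM with M(0) = M₀ gives M(t) = F₁/k + (M₀ − F₁/k)·e^(−kt).
F₁/k = 33600/17.03 = 1973.5 km³; kt = 17.03 × 0.111 = 1.890, e^(−kt) = 0.1511.
M(0.111) = 1973.5 + (2320 − 1973.5) × 0.1511 = 1973.5 + 52.36 = 2025.8 km³.

2030 km³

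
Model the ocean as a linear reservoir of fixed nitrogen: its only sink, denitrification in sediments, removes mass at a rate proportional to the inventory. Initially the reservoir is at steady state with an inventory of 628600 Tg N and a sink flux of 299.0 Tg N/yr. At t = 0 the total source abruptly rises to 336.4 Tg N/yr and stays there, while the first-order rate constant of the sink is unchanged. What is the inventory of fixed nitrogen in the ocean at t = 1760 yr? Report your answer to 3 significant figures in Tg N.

Residence time τ = M₀/F₀ = 2102 yr. The eventual steady state is M_∞ = M₀·(F₁/F₀) = 628600 × 336.4/299.0 = 707230 Tg N.
The anomaly ΔM(t) = M(t) − M_∞ decays as ΔM₀·e^(−t/τ) with ΔM₀ = 628600 − 707230 = −78630 Tg N.
At t = 1760 yr, e^(−t/τ) = e^(−0.8372) = 0.4329, so ΔM = −34040 Tg N and M = 707230 − 34040 = 673190 Tg N.

673000 Tg N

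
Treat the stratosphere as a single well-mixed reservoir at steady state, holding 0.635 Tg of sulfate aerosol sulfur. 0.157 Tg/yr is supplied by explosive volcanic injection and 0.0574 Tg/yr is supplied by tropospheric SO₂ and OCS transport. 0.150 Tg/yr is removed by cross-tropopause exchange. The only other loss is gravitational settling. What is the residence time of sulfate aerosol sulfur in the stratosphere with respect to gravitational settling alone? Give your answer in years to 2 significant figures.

9.9 yr

At steady state ΣF_in = ΣF_out.
ΣF_in = 0.157 + 0.0574 = 0.21440 Tg/yr.
Gravitational settling flux = ΣF_in − (0.150) = 0.21440 − 0.1500 = 0.06440 Tg/yr.
τ = M / F = 0.635 / 0.06440 = 9.860 yr.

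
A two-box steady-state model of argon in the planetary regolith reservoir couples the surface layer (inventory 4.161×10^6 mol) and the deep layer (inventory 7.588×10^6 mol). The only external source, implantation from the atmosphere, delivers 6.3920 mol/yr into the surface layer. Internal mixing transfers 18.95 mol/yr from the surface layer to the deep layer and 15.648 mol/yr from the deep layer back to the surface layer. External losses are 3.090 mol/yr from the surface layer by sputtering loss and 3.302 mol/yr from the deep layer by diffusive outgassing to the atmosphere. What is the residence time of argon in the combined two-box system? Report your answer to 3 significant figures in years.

Residence time in the combined system uses the total inventory and the total *external* removal — internal exchanges between the two boxes cancel.
M_total = 4.161×10^6 + 7.588×10^6 = 1.1749×10^7 mol.
ΣF_external_out = 3.090 + 3.302 = 6.3920 mol/yr.
τ = M_total / ΣF_ext = 1.1749×10^7 / 6.3920 = 1.838×10^6 yr.

1.84×10^6 yr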